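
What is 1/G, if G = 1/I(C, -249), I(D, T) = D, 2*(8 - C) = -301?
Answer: 317/2 ≈ 158.50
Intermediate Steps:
C = 317/2 (C = 8 - ½*(-301) = 8 + 301/2 = 317/2 ≈ 158.50)
G = 2/317 (G = 1/(317/2) = 2/317 ≈ 0.0063092)
1/G = 1/(2/317) = 317/2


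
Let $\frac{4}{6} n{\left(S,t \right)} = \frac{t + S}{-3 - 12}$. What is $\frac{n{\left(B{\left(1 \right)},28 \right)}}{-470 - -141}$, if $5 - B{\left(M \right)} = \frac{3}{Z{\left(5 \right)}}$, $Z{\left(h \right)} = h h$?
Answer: $\frac{411}{41125} \approx 0.0099939$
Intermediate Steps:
$Z{\left(h \right)} = h^{2}$
$B{\left(M \right)} = \frac{122}{25}$ ($B{\left(M \right)} = 5 - \frac{3}{5^{2}} = 5 - \frac{3}{25} = \frac{122}{25}$)
$n{\left(S,t \right)} = - \frac{S}{10} - \frac{t}{10}$ ($n{\left(S,t \right)} = \frac{3 \frac{t + S}{-3 - 12}}{2} = \frac{3 \frac{S + t}{-15}}{2} = \frac{3 \left(S + t\right) \left(- \frac{1}{15}\right)}{2} = \frac{3 \left(- \frac{S}{15} - \frac{t}{15}\right)}{2} = - \frac{S}{10} - \frac{t}{10}$)
$\frac{n{\left(B{\left(1 \right)},28 \right)}}{-470 - -141} = \frac{\left(- \frac{1}{10}\right) \frac{122}{25} - \frac{14}{5}}{-470 - -141} = \frac{- \frac{61}{125} - \frac{14}{5}}{-470 + 141} = - \frac{411}{125 \left(-329\right)} = \left(- \frac{411}{125}\right) \left(- \frac{1}{329}\right) = \frac{411}{41125}$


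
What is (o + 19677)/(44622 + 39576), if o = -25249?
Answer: -2786/42099 ≈ -0.066177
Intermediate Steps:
(o + 19677)/(44622 + 39576) = (-25249 + 19677)/(44622 + 39576) = -5572/84198 = -5572*1/84198 = -2786/42099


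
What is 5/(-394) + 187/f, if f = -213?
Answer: -74743/83922 ≈ -0.89063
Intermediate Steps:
5/(-394) + 187/f = 5/(-394) + 187/(-213) = 5*(-1/394) + 187*(-1/213) = -5/394 - 187/213 = -74743/83922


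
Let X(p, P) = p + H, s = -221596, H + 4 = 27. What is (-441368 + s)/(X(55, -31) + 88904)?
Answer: -331482/44491 ≈ -7.4505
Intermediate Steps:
H = 23 (H = -4 + 27 = 23)
X(p, P) = 23 + p (X(p, P) = p + 23 = 23 + p)
(-441368 + s)/(X(55, -31) + 88904) = (-441368 - 221596)/((23 + 55) + 88904) = -662964/(78 + 88904) = -662964/88982 = -662964*1/88982 = -331482/44491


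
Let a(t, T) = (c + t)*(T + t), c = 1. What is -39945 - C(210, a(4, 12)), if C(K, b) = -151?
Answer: -39794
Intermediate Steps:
a(t, T) = (1 + t)*(T + t)
-39945 - C(210, a(4, 12)) = -39945 - 1*(-151) = -39945 + 151 = -39794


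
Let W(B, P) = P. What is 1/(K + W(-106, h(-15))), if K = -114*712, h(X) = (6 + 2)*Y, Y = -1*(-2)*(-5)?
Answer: -1/81248 ≈ -1.2308e-5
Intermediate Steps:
Y = -10 (Y = 2*(-5) = -10)
h(X) = -80 (h(X) = (6 + 2)*(-10) = 8*(-10) = -80)
K = -81168
1/(K + W(-106, h(-15))) = 1/(-81168 - 80) = 1/(-81248) = -1/81248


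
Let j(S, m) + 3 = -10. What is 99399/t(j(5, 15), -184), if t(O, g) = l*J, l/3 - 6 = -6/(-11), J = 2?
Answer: 364463/144 ≈ 2531.0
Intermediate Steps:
j(S, m) = -13 (j(S, m) = -3 - 10 = -13)
l = 216/11 (l = 18 + 3*(-6/(-11)) = 18 + 3*(-6*(-1/11)) = 18 + 3*(6/11) = 18 + 18/11 = 216/11 ≈ 19.636)
t(O, g) = 432/11 (t(O, g) = (216/11)*2 = 432/11)
99399/t(j(5, 15), -184) = 99399/(432/11) = 99399*(11/432) = 364463/144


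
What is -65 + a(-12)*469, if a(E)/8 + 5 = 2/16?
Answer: -18356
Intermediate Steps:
a(E) = -39 (a(E) = -40 + 8*(2/16) = -40 + 8*(2*(1/16)) = -40 + 8*(⅛) = -40 + 1 = -39)
-65 + a(-12)*469 = -65 - 39*469 = -65 - 18291 = -18356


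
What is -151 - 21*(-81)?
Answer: 1550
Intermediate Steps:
-151 - 21*(-81) = -151 + 1701 = 1550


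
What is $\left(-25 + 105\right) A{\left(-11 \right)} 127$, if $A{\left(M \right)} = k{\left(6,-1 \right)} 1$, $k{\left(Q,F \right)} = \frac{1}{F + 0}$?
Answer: $-10160$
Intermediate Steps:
$k{\left(Q,F \right)} = \frac{1}{F}$
$A{\left(M \right)} = -1$ ($A{\left(M \right)} = \frac{1}{-1} \cdot 1 = \left(-1\right) 1 = -1$)
$\left(-25 + 105\right) A{\left(-11 \right)} 127 = \left(-25 + 105\right) \left(-1\right) 127 = 80 \left(-1\right) 127 = \left(-80\right) 127 = -10160$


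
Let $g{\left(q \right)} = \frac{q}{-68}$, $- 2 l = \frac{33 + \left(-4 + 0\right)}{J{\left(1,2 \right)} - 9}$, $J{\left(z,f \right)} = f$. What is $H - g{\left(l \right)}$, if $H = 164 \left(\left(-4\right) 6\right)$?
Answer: $- \frac{3747043}{952} \approx -3936.0$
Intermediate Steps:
$l = \frac{29}{14}$ ($l = - \frac{\left(33 + \left(-4 + 0\right)\right) \frac{1}{2 - 9}}{2} = - \frac{\left(33 - 4\right) \frac{1}{-7}}{2} = - \frac{29 \left(- \frac{1}{7}\right)}{2} = \left(- \frac{1}{2}\right) \left(- \frac{29}{7}\right) = \frac{29}{14} \approx 2.0714$)
$g{\left(q \right)} = - \frac{q}{68}$ ($g{\left(q \right)} = q \left(- \frac{1}{68}\right) = - \frac{q}{68}$)
$H = -3936$ ($H = 164 \left(-24\right) = -3936$)
$H - g{\left(l \right)} = -3936 - \left(- \frac{1}{68}\right) \frac{29}{14} = -3936 - - \frac{29}{952} = -3936 + \frac{29}{952} = - \frac{3747043}{952}$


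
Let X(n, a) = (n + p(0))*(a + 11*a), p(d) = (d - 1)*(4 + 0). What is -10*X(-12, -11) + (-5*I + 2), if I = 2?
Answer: -21128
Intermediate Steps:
p(d) = -4 + 4*d (p(d) = (-1 + d)*4 = -4 + 4*d)
X(n, a) = 12*a*(-4 + n) (X(n, a) = (n + (-4 + 4*0))*(a + 11*a) = (n + (-4 + 0))*(12*a) = (n - 4)*(12*a) = (-4 + n)*(12*a) = 12*a*(-4 + n))
-10*X(-12, -11) + (-5*I + 2) = -120*(-11)*(-4 - 12) + (-5*2 + 2) = -120*(-11)*(-16) + (-10 + 2) = -10*2112 - 8 = -21120 - 8 = -21128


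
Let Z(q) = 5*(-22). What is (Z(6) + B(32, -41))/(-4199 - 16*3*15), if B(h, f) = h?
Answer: 78/4919 ≈ 0.015857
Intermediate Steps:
Z(q) = -110
(Z(6) + B(32, -41))/(-4199 - 16*3*15) = (-110 + 32)/(-4199 - 16*3*15) = -78/(-4199 - 48*15) = -78/(-4199 - 720) = -78/(-4919) = -78*(-1/4919) = 78/4919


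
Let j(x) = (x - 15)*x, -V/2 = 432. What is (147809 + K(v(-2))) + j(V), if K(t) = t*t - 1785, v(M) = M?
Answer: 905484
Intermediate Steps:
V = -864 (V = -2*432 = -864)
K(t) = -1785 + t**2 (K(t) = t**2 - 1785 = -1785 + t**2)
j(x) = x*(-15 + x) (j(x) = (-15 + x)*x = x*(-15 + x))
(147809 + K(v(-2))) + j(V) = (147809 + (-1785 + (-2)**2)) - 864*(-15 - 864) = (147809 + (-1785 + 4)) - 864*(-879) = (147809 - 1781) + 759456 = 146028 + 759456 = 905484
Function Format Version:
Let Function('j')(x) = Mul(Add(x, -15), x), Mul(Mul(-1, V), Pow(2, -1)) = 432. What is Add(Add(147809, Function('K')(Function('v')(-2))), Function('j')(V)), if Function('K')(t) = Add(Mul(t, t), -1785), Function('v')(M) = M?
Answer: 905484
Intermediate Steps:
V = -864 (V = Mul(-2, 432) = -864)
Function('K')(t) = Add(-1785, Pow(t, 2)) (Function('K')(t) = Add(Pow(t, 2), -1785) = Add(-1785, Pow(t, 2)))
Function('j')(x) = Mul(x, Add(-15, x)) (Function('j')(x) = Mul(Add(-15, x), x) = Mul(x, Add(-15, x)))
Add(Add(147809, Function('K')(Function('v')(-2))), Function('j')(V)) = Add(Add(147809, Add(-1785, Pow(-2, 2))), Mul(-864, Add(-15, -864))) = Add(Add(147809, Add(-1785, 4)), Mul(-864, -879)) = Add(Add(147809, -1781), 759456) = Add(146028, 759456) = 905484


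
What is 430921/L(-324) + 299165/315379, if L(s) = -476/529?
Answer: -71892774214671/150120404 ≈ -4.7890e+5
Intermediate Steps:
L(s) = -476/529 (L(s) = -476*1/529 = -476/529)
430921/L(-324) + 299165/315379 = 430921/(-476/529) + 299165/315379 = 430921*(-529/476) + 299165*(1/315379) = -227957209/476 + 299165/315379 = -71892774214671/150120404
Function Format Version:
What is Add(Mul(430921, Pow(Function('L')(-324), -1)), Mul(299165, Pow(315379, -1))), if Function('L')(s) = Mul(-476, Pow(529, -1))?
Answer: Rational(-71892774214671, 150120404) ≈ -4.7890e+5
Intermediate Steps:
Function('L')(s) = Rational(-476, 529) (Function('L')(s) = Mul(-476, Rational(1, 529)) = Rational(-476, 529))
Add(Mul(430921, Pow(Function('L')(-324), -1)), Mul(299165, Pow(315379, -1))) = Add(Mul(430921, Pow(Rational(-476, 529), -1)), Mul(299165, Pow(315379, -1))) = Add(Mul(430921, Rational(-529, 476)), Mul(299165, Rational(1, 315379))) = Add(Rational(-227957209, 476), Rational(299165, 315379)) = Rational(-71892774214671, 150120404)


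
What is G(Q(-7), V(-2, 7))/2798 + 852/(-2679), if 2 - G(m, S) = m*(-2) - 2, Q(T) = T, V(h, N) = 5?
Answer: -401781/1249307 ≈ -0.32160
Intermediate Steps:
G(m, S) = 4 + 2*m (G(m, S) = 2 - (m*(-2) - 2) = 2 - (-2*m - 2) = 2 - (-2 - 2*m) = 2 + (2 + 2*m) = 4 + 2*m)
G(Q(-7), V(-2, 7))/2798 + 852/(-2679) = (4 + 2*(-7))/2798 + 852/(-2679) = (4 - 14)*(1/2798) + 852*(-1/2679) = -10*1/2798 - 284/893 = -5/1399 - 284/893 = -401781/1249307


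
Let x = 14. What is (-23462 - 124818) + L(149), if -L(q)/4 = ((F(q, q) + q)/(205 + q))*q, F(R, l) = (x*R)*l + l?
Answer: -39652312/59 ≈ -6.7207e+5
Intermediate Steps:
F(R, l) = l + 14*R*l (F(R, l) = (14*R)*l + l = 14*R*l + l = l + 14*R*l)
L(q) = -4*q*(q + q*(1 + 14*q))/(205 + q) (L(q) = -4*(q*(1 + 14*q) + q)/(205 + q)*q = -4*(q + q*(1 + 14*q))/(205 + q)*q = -4*q*(q + q*(1 + 14*q))/(205 + q))
(-23462 - 124818) + L(149) = (-23462 - 124818) + 149²*(-8 - 56*149)/(205 + 149) = -148280 + 22201*(-8 - 8344)/354 = -148280 + 22201*(1/354)*(-8352) = -148280 - 30903792/59 = -39652312/59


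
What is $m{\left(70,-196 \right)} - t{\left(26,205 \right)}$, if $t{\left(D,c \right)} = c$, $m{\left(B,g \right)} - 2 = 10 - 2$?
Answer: $-195$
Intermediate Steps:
$m{\left(B,g \right)} = 10$ ($m{\left(B,g \right)} = 2 + \left(10 - 2\right) = 2 + 8 = 10$)
$m{\left(70,-196 \right)} - t{\left(26,205 \right)} = 10 - 205 = -195$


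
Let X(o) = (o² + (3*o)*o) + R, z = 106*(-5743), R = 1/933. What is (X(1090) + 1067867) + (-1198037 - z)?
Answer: 4880511805/933 ≈ 5.2310e+6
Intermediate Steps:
R = 1/933 ≈ 0.0010718
z = -608758
X(o) = 1/933 + 4*o² (X(o) = (o² + (3*o)*o) + 1/933 = (o² + 3*o²) + 1/933 = 4*o² + 1/933 = 1/933 + 4*o²)
(X(1090) + 1067867) + (-1198037 - z) = ((1/933 + 4*1090²) + 1067867) + (-1198037 - 1*(-608758)) = ((1/933 + 4*1188100) + 1067867) + (-1198037 + 608758) = ((1/933 + 4752400) + 1067867) - 589279 = (4433989201/933 + 1067867) - 589279 = 5430309112/933 - 589279 = 4880511805/933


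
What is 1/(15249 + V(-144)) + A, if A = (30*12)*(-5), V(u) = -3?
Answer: -27442799/15246 ≈ -1800.0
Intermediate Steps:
A = -1800 (A = 360*(-5) = -1800)
1/(15249 + V(-144)) + A = 1/(15249 - 3) - 1800 = 1/15246 - 1800 = -27442799/15246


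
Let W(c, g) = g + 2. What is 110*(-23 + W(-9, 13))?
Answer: -880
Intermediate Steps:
W(c, g) = 2 + g
110*(-23 + W(-9, 13)) = 110*(-23 + (2 + 13)) = 110*(-23 + 15) = 110*(-8) = -880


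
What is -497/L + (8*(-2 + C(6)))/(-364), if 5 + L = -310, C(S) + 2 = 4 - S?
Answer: 7001/4095 ≈ 1.7096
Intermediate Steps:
C(S) = 2 - S (C(S) = -2 + (4 - S) = 2 - S)
L = -315 (L = -5 - 310 = -315)
-497/L + (8*(-2 + C(6)))/(-364) = -497/(-315) + (8*(-2 + (2 - 1*6)))/(-364) = -497*(-1/315) + (8*(-2 + (2 - 6)))*(-1/364) = 71/45 + (8*(-2 - 4))*(-1/364) = 71/45 + (8*(-6))*(-1/364) = 71/45 - 48*(-1/364) = 71/45 + 12/91 = 7001/4095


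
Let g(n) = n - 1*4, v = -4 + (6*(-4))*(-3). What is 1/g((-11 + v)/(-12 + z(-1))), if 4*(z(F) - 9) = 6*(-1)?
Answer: -3/50 ≈ -0.060000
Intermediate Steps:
z(F) = 15/2 (z(F) = 9 + (6*(-1))/4 = 9 + (¼)*(-6) = 9 - 3/2 = 15/2)
v = 68 (v = -4 - 24*(-3) = -4 + 72 = 68)
g(n) = -4 + n (g(n) = n - 4 = -4 + n)
1/g((-11 + v)/(-12 + z(-1))) = 1/(-4 + (-11 + 68)/(-12 + 15/2)) = 1/(-4 + 57/(-9/2)) = 1/(-4 + 57*(-2/9)) = 1/(-4 - 38/3) = 1/(-50/3) = -3/50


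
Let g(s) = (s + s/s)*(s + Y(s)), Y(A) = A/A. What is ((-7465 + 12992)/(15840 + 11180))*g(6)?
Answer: 38689/3860 ≈ 10.023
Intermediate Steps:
Y(A) = 1
g(s) = (1 + s)**2 (g(s) = (s + s/s)*(s + 1) = (s + 1)*(1 + s) = (1 + s)*(1 + s) = (1 + s)**2)
((-7465 + 12992)/(15840 + 11180))*g(6) = ((-7465 + 12992)/(15840 + 11180))*(1 + 6**2 + 2*6) = (5527/27020)*(1 + 36 + 12) = (5527*(1/27020))*49 = (5527/27020)*49 = 38689/3860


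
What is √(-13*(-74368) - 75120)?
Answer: 4*√55729 ≈ 944.28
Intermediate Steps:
√(-13*(-74368) - 75120) = √(966784 - 75120) = √891664 = 4*√55729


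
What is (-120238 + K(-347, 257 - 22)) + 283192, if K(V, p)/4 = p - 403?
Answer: 162282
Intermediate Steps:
K(V, p) = -1612 + 4*p (K(V, p) = 4*(p - 403) = 4*(-403 + p) = -1612 + 4*p)
(-120238 + K(-347, 257 - 22)) + 283192 = (-120238 + (-1612 + 4*(257 - 22))) + 283192 = (-120238 + (-1612 + 4*235)) + 283192 = (-120238 + (-1612 + 940)) + 283192 = (-120238 - 672) + 283192 = -120910 + 283192 = 162282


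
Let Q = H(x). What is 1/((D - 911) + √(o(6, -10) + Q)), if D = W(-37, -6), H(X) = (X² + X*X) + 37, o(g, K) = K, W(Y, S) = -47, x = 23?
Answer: -958/916679 - √1085/916679 ≈ -0.0010810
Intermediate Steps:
H(X) = 37 + 2*X² (H(X) = (X² + X²) + 37 = 2*X² + 37 = 37 + 2*X²)
Q = 1095 (Q = 37 + 2*23² = 37 + 2*529 = 37 + 1058 = 1095)
D = -47
1/((D - 911) + √(o(6, -10) + Q)) = 1/((-47 - 911) + √(-10 + 1095)) = 1/(-958 + √1085)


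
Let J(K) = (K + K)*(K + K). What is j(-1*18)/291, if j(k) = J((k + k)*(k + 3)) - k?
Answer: 388806/97 ≈ 4008.3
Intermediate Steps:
J(K) = 4*K² (J(K) = (2*K)*(2*K) = 4*K²)
j(k) = -k + 16*k²*(3 + k)² (j(k) = 4*((k + k)*(k + 3))² - k = 4*((2*k)*(3 + k))² - k = 4*(2*k*(3 + k))² - k = 4*(4*k²*(3 + k)²) - k = 16*k²*(3 + k)² - k = -k + 16*k²*(3 + k)²)
j(-1*18)/291 = ((-1*18)*(-1 + 16*(-1*18)*(3 - 1*18)²))/291 = -18*(-1 + 16*(-18)*(3 - 18)²)*(1/291) = -18*(-1 + 16*(-18)*(-15)²)*(1/291) = -18*(-1 + 16*(-18)*225)*(1/291) = -18*(-1 - 64800)*(1/291) = -18*(-64801)*(1/291) = 1166418*(1/291) = 388806/97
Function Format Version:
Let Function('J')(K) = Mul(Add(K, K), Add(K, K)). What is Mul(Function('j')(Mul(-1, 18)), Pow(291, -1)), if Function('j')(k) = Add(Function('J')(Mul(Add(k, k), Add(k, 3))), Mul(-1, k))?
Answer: Rational(388806, 97) ≈ 4008.3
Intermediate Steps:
Function('J')(K) = Mul(4, Pow(K, 2)) (Function('J')(K) = Mul(Mul(2, K), Mul(2, K)) = Mul(4, Pow(K, 2)))
Function('j')(k) = Add(Mul(-1, k), Mul(16, Pow(k, 2), Pow(Add(3, k), 2))) (Function('j')(k) = Add(Mul(4, Pow(Mul(Add(k, k), Add(k, 3)), 2)), Mul(-1, k)) = Add(Mul(4, Pow(Mul(Mul(2, k), Add(3, k)), 2)), Mul(-1, k)) = Add(Mul(4, Pow(Mul(2, k, Add(3, k)), 2)), Mul(-1, k)) = Add(Mul(4, Mul(4, Pow(k, 2), Pow(Add(3, k), 2))), Mul(-1, k)) = Add(Mul(16, Pow(k, 2), Pow(Add(3, k), 2)), Mul(-1, k)) = Add(Mul(-1, k), Mul(16, Pow(k, 2), Pow(Add(3, k), 2))))
Mul(Function('j')(Mul(-1, 18)), Pow(291, -1)) = Mul(Mul(Mul(-1, 18), Add(-1, Mul(16, Mul(-1, 18), Pow(Add(3, Mul(-1, 18)), 2)))), Pow(291, -1)) = Mul(Mul(-18, Add(-1, Mul(16, -18, Pow(Add(3, -18), 2)))), Rational(1, 291)) = Mul(Mul(-18, Add(-1, Mul(16, -18, Pow(-15, 2)))), Rational(1, 291)) = Mul(Mul(-18, Add(-1, Mul(16, -18, 225))), Rational(1, 291)) = Mul(Mul(-18, Add(-1, -64800)), Rational(1, 291)) = Mul(Mul(-18, -64801), Rational(1, 291)) = Mul(1166418, Rational(1, 291)) = Rational(388806, 97)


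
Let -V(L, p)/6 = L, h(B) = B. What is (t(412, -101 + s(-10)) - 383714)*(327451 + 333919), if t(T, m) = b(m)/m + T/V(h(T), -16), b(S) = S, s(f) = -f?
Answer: -761329131115/3 ≈ -2.5378e+11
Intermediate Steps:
V(L, p) = -6*L
t(T, m) = 5/6 (t(T, m) = m/m + T/((-6*T)) = 1 + T*(-1/(6*T)) = 1 - 1/6 = 5/6)
(t(412, -101 + s(-10)) - 383714)*(327451 + 333919) = (5/6 - 383714)*(327451 + 333919) = -2302279/6*661370 = -761329131115/3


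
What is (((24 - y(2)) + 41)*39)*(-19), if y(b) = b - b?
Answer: -48165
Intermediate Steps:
y(b) = 0
(((24 - y(2)) + 41)*39)*(-19) = (((24 - 1*0) + 41)*39)*(-19) = (((24 + 0) + 41)*39)*(-19) = ((24 + 41)*39)*(-19) = (65*39)*(-19) = 2535*(-19) = -48165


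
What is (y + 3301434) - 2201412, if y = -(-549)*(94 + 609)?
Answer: 1485969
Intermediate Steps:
y = 385947 (y = -(-549)*703 = -1*(-385947) = 385947)
(y + 3301434) - 2201412 = (385947 + 3301434) - 2201412 = 3687381 - 2201412 = 1485969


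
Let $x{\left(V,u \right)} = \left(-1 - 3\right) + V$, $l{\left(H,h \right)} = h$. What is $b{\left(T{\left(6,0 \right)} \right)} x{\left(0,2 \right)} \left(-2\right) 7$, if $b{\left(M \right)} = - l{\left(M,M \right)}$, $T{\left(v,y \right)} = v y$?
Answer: $0$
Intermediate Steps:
$x{\left(V,u \right)} = -4 + V$
$b{\left(M \right)} = - M$
$b{\left(T{\left(6,0 \right)} \right)} x{\left(0,2 \right)} \left(-2\right) 7 = - 6 \cdot 0 \left(-4 + 0\right) \left(-2\right) 7 = \left(-1\right) 0 \left(\left(-4\right) \left(-2\right)\right) 7 = 0 \cdot 8 \cdot 7 = 0 \cdot 7 = 0$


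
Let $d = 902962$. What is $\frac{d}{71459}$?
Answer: $\frac{902962}{71459} \approx 12.636$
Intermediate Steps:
$\frac{d}{71459} = \frac{902962}{71459}$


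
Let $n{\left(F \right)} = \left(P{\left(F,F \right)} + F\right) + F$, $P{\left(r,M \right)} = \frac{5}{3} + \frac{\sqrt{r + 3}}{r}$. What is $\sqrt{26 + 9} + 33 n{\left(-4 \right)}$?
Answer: $-209 + \sqrt{35} - \frac{33 i}{4} \approx -203.08 - 8.25 i$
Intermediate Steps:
$P{\left(r,M \right)} = \frac{5}{3} + \frac{\sqrt{3 + r}}{r}$ ($P{\left(r,M \right)} = 5 \cdot \frac{1}{3} + \frac{\sqrt{3 + r}}{r} = \frac{5}{3} + \frac{\sqrt{3 + r}}{r}$)
$n{\left(F \right)} = \frac{5}{3} + 2 F + \frac{\sqrt{3 + F}}{F}$ ($n{\left(F \right)} = \left(\left(\frac{5}{3} + \frac{\sqrt{3 + F}}{F}\right) + F\right) + F = \left(\frac{5}{3} + F + \frac{\sqrt{3 + F}}{F}\right) + F = \frac{5}{3} + 2 F + \frac{\sqrt{3 + F}}{F}$)
$\sqrt{26 + 9} + 33 n{\left(-4 \right)} = \sqrt{26 + 9} + 33 \left(\frac{5}{3} + 2 \left(-4\right) + \frac{\sqrt{3 - 4}}{-4}\right) = \sqrt{35} + 33 \left(\frac{5}{3} - 8 - \frac{\sqrt{-1}}{4}\right) = \sqrt{35} + 33 \left(\frac{5}{3} - 8 - \frac{i}{4}\right) = \sqrt{35} + 33 \left(- \frac{19}{3} - \frac{i}{4}\right) = \sqrt{35} - \left(209 + \frac{33 i}{4}\right) = -209 + \sqrt{35} - \frac{33 i}{4}$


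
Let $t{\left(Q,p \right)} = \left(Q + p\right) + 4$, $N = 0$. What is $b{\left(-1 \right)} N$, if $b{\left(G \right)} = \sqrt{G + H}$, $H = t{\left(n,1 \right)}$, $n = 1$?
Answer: $0$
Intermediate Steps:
$t{\left(Q,p \right)} = 4 + Q + p$
$H = 6$ ($H = 4 + 1 + 1 = 6$)
$b{\left(G \right)} = \sqrt{6 + G}$ ($b{\left(G \right)} = \sqrt{G + 6} = \sqrt{6 + G}$)
$b{\left(-1 \right)} N = \sqrt{6 - 1} \cdot 0 = \sqrt{5} \cdot 0 = 0$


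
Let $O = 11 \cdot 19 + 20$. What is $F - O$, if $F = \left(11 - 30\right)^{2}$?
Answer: $132$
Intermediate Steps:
$F = 361$ ($F = \left(-19\right)^{2} = 361$)
$O = 229$ ($O = 209 + 20 = 229$)
$F - O = 361 - 229 = 132$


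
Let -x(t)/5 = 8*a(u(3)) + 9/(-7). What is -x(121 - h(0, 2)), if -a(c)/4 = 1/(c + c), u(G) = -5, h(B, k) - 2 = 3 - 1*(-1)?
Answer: 67/7 ≈ 9.5714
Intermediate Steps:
h(B, k) = 6 (h(B, k) = 2 + (3 - 1*(-1)) = 2 + (3 + 1) = 2 + 4 = 6)
a(c) = -2/c (a(c) = -4/(c + c) = -4*1/(2*c) = -2/c)
x(t) = -67/7 (x(t) = -5*(8*(-2/(-5)) + 9/(-7)) = -5*(8*(-2*(-⅕)) + 9*(-⅐)) = -5*(8*(⅖) - 9/7) = -5*(16/5 - 9/7) = -5*67/35 = -67/7)
-x(121 - h(0, 2)) = -1*(-67/7) = 67/7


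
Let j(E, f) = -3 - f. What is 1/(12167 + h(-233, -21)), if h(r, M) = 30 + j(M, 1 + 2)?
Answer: 1/12191 ≈ 8.2028e-5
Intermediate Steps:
h(r, M) = 24 (h(r, M) = 30 + (-3 - (1 + 2)) = 30 + (-3 - 1*3) = 30 + (-3 - 3) = 30 - 6 = 24)
1/(12167 + h(-233, -21)) = 1/(12167 + 24) = 1/12191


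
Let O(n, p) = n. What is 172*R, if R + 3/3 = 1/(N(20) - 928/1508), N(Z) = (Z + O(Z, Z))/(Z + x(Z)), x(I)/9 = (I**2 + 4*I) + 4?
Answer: -1964584/4311 ≈ -455.71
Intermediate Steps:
x(I) = 36 + 9*I**2 + 36*I (x(I) = 9*((I**2 + 4*I) + 4) = 9*(4 + I**2 + 4*I) = 36 + 9*I**2 + 36*I)
N(Z) = 2*Z/(36 + 9*Z**2 + 37*Z) (N(Z) = (Z + Z)/(Z + (36 + 9*Z**2 + 36*Z)) = (2*Z)/(36 + 9*Z**2 + 37*Z) = 2*Z/(36 + 9*Z**2 + 37*Z))
R = -11422/4311 (R = -1 + 1/(2*20/(36 + 9*20**2 + 37*20) - 928/1508) = -1 + 1/(2*20/(36 + 9*400 + 740) - 928*1/1508) = -1 + 1/(2*20/(36 + 3600 + 740) - 8/13) = -1 + 1/(2*20/4376 - 8/13) = -1 + 1/(2*20*(1/4376) - 8/13) = -1 + 1/(5/547 - 8/13) = -1 + 1/(-4311/7111) = -1 - 7111/4311 = -11422/4311 ≈ -2.6495)
172*R = 172*(-11422/4311) = -1964584/4311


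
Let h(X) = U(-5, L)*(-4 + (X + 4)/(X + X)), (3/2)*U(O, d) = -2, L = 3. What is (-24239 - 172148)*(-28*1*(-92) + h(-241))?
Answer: -366424756210/723 ≈ -5.0681e+8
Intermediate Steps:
U(O, d) = -4/3 (U(O, d) = (2/3)*(-2) = -4/3)
h(X) = 16/3 - 2*(4 + X)/(3*X) (h(X) = -4*(-4 + (X + 4)/(X + X))/3 = -4*(-4 + (4 + X)/((2*X)))/3 = -4*(-4 + (4 + X)*(1/(2*X)))/3 = -4*(-4 + (4 + X)/(2*X))/3 = 16/3 - 2*(4 + X)/(3*X))
(-24239 - 172148)*(-28*1*(-92) + h(-241)) = (-24239 - 172148)*(-28*1*(-92) + (2/3)*(-4 + 7*(-241))/(-241)) = -196387*(-28*(-92) + (2/3)*(-1/241)*(-4 - 1687)) = -196387*(2576 + (2/3)*(-1/241)*(-1691)) = -196387*(2576 + 3382/723) = -196387*1865830/723 = -366424756210/723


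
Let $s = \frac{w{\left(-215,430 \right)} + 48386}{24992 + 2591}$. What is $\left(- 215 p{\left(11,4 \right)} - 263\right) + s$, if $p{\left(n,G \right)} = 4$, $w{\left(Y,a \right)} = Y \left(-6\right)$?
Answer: $- \frac{30926033}{27583} \approx -1121.2$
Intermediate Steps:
$w{\left(Y,a \right)} = - 6 Y$
$s = \frac{49676}{27583}$ ($s = \frac{\left(-6\right) \left(-215\right) + 48386}{24992 + 2591} = \frac{1290 + 48386}{27583} = 49676 \cdot \frac{1}{27583} = \frac{49676}{27583} \approx 1.801$)
$\left(- 215 p{\left(11,4 \right)} - 263\right) + s = \left(\left(-215\right) 4 - 263\right) + \frac{49676}{27583} = \left(-860 - 263\right) + \frac{49676}{27583} = -1123 + \frac{49676}{27583} = - \frac{30926033}{27583}$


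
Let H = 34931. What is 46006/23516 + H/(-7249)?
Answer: -243969951/85233742 ≈ -2.8624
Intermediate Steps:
46006/23516 + H/(-7249) = 46006/23516 + 34931/(-7249) = 46006*(1/23516) + 34931*(-1/7249) = 23003/11758 - 34931/7249 = -243969951/85233742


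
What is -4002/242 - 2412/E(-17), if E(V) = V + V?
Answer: 111909/2057 ≈ 54.404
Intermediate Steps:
E(V) = 2*V
-4002/242 - 2412/E(-17) = -4002/242 - 2412/(2*(-17)) = -4002*1/242 - 2412/(-34) = -2001/121 - 2412*(-1/34) = -2001/121 + 1206/17 = 111909/2057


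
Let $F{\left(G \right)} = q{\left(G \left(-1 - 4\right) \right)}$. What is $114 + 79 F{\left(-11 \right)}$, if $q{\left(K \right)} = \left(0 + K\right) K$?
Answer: $239089$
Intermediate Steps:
$q{\left(K \right)} = K^{2}$ ($q{\left(K \right)} = K K = K^{2}$)
$F{\left(G \right)} = 25 G^{2}$ ($F{\left(G \right)} = \left(G \left(-1 - 4\right)\right)^{2} = \left(G \left(-5\right)\right)^{2} = \left(- 5 G\right)^{2} = 25 G^{2}$)
$114 + 79 F{\left(-11 \right)} = 114 + 79 \cdot 25 \left(-11\right)^{2} = 114 + 79 \cdot 25 \cdot 121 = 114 + 79 \cdot 3025 = 114 + 238975 = 239089$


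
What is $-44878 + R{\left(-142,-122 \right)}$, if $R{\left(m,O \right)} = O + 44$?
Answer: $-44956$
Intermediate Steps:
$R{\left(m,O \right)} = 44 + O$
$-44878 + R{\left(-142,-122 \right)} = -44878 + \left(44 - 122\right) = -44878 - 78 = -44956$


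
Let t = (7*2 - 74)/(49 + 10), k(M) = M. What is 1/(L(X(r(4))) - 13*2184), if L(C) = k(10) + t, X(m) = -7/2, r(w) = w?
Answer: -59/1674598 ≈ -3.5232e-5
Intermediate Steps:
t = -60/59 (t = (14 - 74)/59 = -60*1/59 = -60/59 ≈ -1.0169)
X(m) = -7/2 (X(m) = -7*½ = -7/2)
L(C) = 530/59 (L(C) = 10 - 60/59 = 530/59)
1/(L(X(r(4))) - 13*2184) = 1/(530/59 - 13*2184) = 1/(530/59 - 28392) = 1/(-1674598/59) = -59/1674598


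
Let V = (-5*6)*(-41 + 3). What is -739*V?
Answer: -842460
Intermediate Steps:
V = 1140 (V = -30*(-38) = 1140)
-739*V = -739*1140 = -842460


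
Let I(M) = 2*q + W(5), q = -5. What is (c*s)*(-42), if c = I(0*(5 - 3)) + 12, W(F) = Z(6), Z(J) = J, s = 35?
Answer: -11760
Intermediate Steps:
W(F) = 6
I(M) = -4 (I(M) = 2*(-5) + 6 = -10 + 6 = -4)
c = 8 (c = -4 + 12 = 8)
(c*s)*(-42) = (8*35)*(-42) = 280*(-42) = -11760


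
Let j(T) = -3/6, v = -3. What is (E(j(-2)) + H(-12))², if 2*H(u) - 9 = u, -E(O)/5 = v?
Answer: 729/4 ≈ 182.25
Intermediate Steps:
j(T) = -½ (j(T) = -3*⅙ = -½)
E(O) = 15 (E(O) = -5*(-3) = 15)
H(u) = 9/2 + u/2
(E(j(-2)) + H(-12))² = (15 + (9/2 + (½)*(-12)))² = (15 + (9/2 - 6))² = (15 - 3/2)² = (27/2)² = 729/4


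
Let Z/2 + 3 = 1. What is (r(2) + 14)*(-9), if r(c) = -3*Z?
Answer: -234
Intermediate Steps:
Z = -4 (Z = -6 + 2*1 = -6 + 2 = -4)
r(c) = 12 (r(c) = -3*(-4) = 12)
(r(2) + 14)*(-9) = (12 + 14)*(-9) = 26*(-9) = -234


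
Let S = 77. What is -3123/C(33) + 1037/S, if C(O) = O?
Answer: -6250/77 ≈ -81.169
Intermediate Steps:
-3123/C(33) + 1037/S = -3123/33 + 1037/77 = -3123*1/33 + 1037*(1/77) = -1041/11 + 1037/77 = -6250/77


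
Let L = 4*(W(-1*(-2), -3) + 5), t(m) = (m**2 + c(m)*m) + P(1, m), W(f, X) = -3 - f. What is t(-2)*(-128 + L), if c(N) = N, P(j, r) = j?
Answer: -1152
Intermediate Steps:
t(m) = 1 + 2*m**2 (t(m) = (m**2 + m*m) + 1 = (m**2 + m**2) + 1 = 2*m**2 + 1 = 1 + 2*m**2)
L = 0 (L = 4*((-3 - (-1)*(-2)) + 5) = 4*((-3 - 1*2) + 5) = 4*((-3 - 2) + 5) = 4*(-5 + 5) = 4*0 = 0)
t(-2)*(-128 + L) = (1 + 2*(-2)**2)*(-128 + 0) = (1 + 2*4)*(-128) = (1 + 8)*(-128) = 9*(-128) = -1152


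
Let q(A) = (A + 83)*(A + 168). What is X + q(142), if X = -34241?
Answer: 35509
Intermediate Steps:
q(A) = (83 + A)*(168 + A)
X + q(142) = -34241 + (13944 + 142² + 251*142) = -34241 + (13944 + 20164 + 35642) = -34241 + 69750 = 35509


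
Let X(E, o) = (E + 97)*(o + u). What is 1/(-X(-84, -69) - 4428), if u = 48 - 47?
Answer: -1/3544 ≈ -0.00028217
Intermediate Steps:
u = 1
X(E, o) = (1 + o)*(97 + E) (X(E, o) = (E + 97)*(o + 1) = (97 + E)*(1 + o) = (1 + o)*(97 + E))
1/(-X(-84, -69) - 4428) = 1/(-(97 - 84 + 97*(-69) - 84*(-69)) - 4428) = 1/(-(97 - 84 - 6693 + 5796) - 4428) = 1/(-1*(-884) - 4428) = 1/(884 - 4428) = 1/(-3544) = -1/3544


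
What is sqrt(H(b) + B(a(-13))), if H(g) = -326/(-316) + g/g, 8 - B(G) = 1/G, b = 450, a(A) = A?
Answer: 3*sqrt(4738578)/2054 ≈ 3.1794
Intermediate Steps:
B(G) = 8 - 1/G
H(g) = 321/158 (H(g) = -326*(-1/316) + 1 = 163/158 + 1 = 321/158)
sqrt(H(b) + B(a(-13))) = sqrt(321/158 + (8 - 1/(-13))) = sqrt(321/158 + (8 - 1*(-1/13))) = sqrt(321/158 + (8 + 1/13)) = sqrt(321/158 + 105/13) = sqrt(20763/2054) = 3*sqrt(4738578)/2054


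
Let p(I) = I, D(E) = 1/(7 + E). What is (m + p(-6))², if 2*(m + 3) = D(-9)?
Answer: 1369/16 ≈ 85.563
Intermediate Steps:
m = -13/4 (m = -3 + 1/(2*(7 - 9)) = -3 + (½)/(-2) = -3 + (½)*(-½) = -3 - ¼ = -13/4 ≈ -3.2500)
(m + p(-6))² = (-13/4 - 6)² = (-37/4)² = 1369/16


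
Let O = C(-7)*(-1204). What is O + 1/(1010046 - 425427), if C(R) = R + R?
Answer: 9854337865/584619 ≈ 16856.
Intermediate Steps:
C(R) = 2*R
O = 16856 (O = (2*(-7))*(-1204) = -14*(-1204) = 16856)
O + 1/(1010046 - 425427) = 16856 + 1/(1010046 - 425427) = 16856 + 1/584619 = 9854337865/584619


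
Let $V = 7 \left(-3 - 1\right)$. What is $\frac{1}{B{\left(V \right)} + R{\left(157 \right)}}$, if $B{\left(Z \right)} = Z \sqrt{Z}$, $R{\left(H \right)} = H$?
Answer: $\frac{157}{46601} + \frac{56 i \sqrt{7}}{46601} \approx 0.003369 + 0.0031794 i$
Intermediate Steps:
$V = -28$ ($V = 7 \left(-4\right) = -28$)
$B{\left(Z \right)} = Z^{\frac{3}{2}}$
$\frac{1}{B{\left(V \right)} + R{\left(157 \right)}} = \frac{1}{\left(-28\right)^{\frac{3}{2}} + 157} = \frac{1}{- 56 i \sqrt{7} + 157} = \frac{1}{157 - 56 i \sqrt{7}}$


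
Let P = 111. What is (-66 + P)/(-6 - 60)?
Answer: -15/22 ≈ -0.68182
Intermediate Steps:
(-66 + P)/(-6 - 60) = (-66 + 111)/(-6 - 60) = 45/(-66) = 45*(-1/66) = -15/22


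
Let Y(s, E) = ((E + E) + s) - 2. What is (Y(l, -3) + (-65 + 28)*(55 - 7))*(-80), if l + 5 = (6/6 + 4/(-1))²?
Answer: 142400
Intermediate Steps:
l = 4 (l = -5 + (6/6 + 4/(-1))² = -5 + (6*(⅙) + 4*(-1))² = -5 + (1 - 4)² = -5 + (-3)² = -5 + 9 = 4)
Y(s, E) = -2 + s + 2*E (Y(s, E) = (2*E + s) - 2 = (s + 2*E) - 2 = -2 + s + 2*E)
(Y(l, -3) + (-65 + 28)*(55 - 7))*(-80) = ((-2 + 4 + 2*(-3)) + (-65 + 28)*(55 - 7))*(-80) = ((-2 + 4 - 6) - 37*48)*(-80) = (-4 - 1776)*(-80) = -1780*(-80) = 142400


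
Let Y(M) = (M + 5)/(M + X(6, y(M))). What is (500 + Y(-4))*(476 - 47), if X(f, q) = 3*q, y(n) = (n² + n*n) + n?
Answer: 17160429/80 ≈ 2.1451e+5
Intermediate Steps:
y(n) = n + 2*n² (y(n) = (n² + n²) + n = 2*n² + n = n + 2*n²)
Y(M) = (5 + M)/(M + 3*M*(1 + 2*M)) (Y(M) = (M + 5)/(M + 3*(M*(1 + 2*M))) = (5 + M)/(M + 3*M*(1 + 2*M)))
(500 + Y(-4))*(476 - 47) = (500 + (½)*(5 - 4)/(-4*(2 + 3*(-4))))*(476 - 47) = (500 + (½)*(-¼)*1/(2 - 12))*429 = (500 + (½)*(-¼)*1/(-10))*429 = (500 + (½)*(-¼)*(-⅒)*1)*429 = (500 + 1/80)*429 = (40001/80)*429 = 17160429/80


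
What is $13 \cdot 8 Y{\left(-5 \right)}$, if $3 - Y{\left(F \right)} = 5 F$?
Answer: $2912$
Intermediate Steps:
$Y{\left(F \right)} = 3 - 5 F$
$13 \cdot 8 Y{\left(-5 \right)} = 13 \cdot 8 \left(3 - -25\right) = 104 \left(3 + 25\right) = 104 \cdot 28 = 2912$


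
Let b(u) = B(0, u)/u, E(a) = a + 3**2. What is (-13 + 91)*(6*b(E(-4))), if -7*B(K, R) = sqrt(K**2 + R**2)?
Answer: -468/7 ≈ -66.857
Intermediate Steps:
B(K, R) = -sqrt(K**2 + R**2)/7
E(a) = 9 + a (E(a) = a + 9 = 9 + a)
b(u) = -sqrt(u**2)/(7*u) (b(u) = (-sqrt(0**2 + u**2)/7)/u = (-sqrt(0 + u**2)/7)/u = (-sqrt(u**2)/7)/u = -sqrt(u**2)/(7*u))
(-13 + 91)*(6*b(E(-4))) = (-13 + 91)*(6*(-sqrt((9 - 4)**2)/(7*(9 - 4)))) = 78*(6*(-1/7*sqrt(5**2)/5)) = 78*(6*(-1/7*1/5*sqrt(25))) = 78*(6*(-1/7*1/5*5)) = 78*(6*(-1/7)) = 78*(-6/7) = -468/7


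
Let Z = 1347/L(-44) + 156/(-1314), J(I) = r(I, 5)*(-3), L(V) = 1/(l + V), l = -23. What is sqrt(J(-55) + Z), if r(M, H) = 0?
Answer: I*sqrt(4328437983)/219 ≈ 300.42*I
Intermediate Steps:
L(V) = 1/(-23 + V)
J(I) = 0 (J(I) = 0*(-3) = 0)
Z = -19764557/219 (Z = 1347/(1/(-23 - 44)) + 156/(-1314) = 1347/(1/(-67)) + 156*(-1/1314) = 1347/(-1/67) - 26/219 = 1347*(-67) - 26/219 = -90249 - 26/219 = -19764557/219 ≈ -90249.)
sqrt(J(-55) + Z) = sqrt(0 - 19764557/219) = sqrt(-19764557/219) = I*sqrt(4328437983)/219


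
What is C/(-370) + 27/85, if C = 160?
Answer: -361/3145 ≈ -0.11479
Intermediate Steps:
C/(-370) + 27/85 = 160/(-370) + 27/85 = 160*(-1/370) + 27*(1/85) = -16/37 + 27/85 = -361/3145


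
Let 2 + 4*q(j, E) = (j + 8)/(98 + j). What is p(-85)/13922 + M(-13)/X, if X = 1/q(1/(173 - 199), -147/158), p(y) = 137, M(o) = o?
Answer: 49215241/7879852 ≈ 6.2457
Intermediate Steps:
q(j, E) = -1/2 + (8 + j)/(4*(98 + j)) (q(j, E) = -1/2 + ((j + 8)/(98 + j))/4 = -1/2 + ((8 + j)/(98 + j))/4 = -1/2 + (8 + j)/(4*(98 + j)))
X = -1132/543 (X = 1/((-188 - 1/(173 - 199))/(4*(98 + 1/(173 - 199)))) = 1/((-188 - 1/(-26))/(4*(98 + 1/(-26)))) = 1/((-188 - 1*(-1/26))/(4*(98 - 1/26))) = 1/((-188 + 1/26)/(4*(2547/26))) = 1/((1/4)*(26/2547)*(-4887/26)) = 1/(-543/1132) = -1132/543 ≈ -2.0847)
p(-85)/13922 + M(-13)/X = 137/13922 - 13/(-1132/543) = 137*(1/13922) - 13*(-543/1132) = 137/13922 + 7059/1132 = 49215241/7879852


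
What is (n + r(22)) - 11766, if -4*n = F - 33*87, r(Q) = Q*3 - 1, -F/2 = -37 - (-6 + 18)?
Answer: -44031/4 ≈ -11008.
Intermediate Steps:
F = 98 (F = -2*(-37 - (-6 + 18)) = -2*(-37 - 1*12) = -2*(-37 - 12) = -2*(-49) = 98)
r(Q) = -1 + 3*Q (r(Q) = 3*Q - 1 = -1 + 3*Q)
n = 2773/4 (n = -(98 - 33*87)/4 = -(98 - 2871)/4 = -¼*(-2773) = 2773/4 ≈ 693.25)
(n + r(22)) - 11766 = (2773/4 + (-1 + 3*22)) - 11766 = (2773/4 + (-1 + 66)) - 11766 = (2773/4 + 65) - 11766 = 3033/4 - 11766 = -44031/4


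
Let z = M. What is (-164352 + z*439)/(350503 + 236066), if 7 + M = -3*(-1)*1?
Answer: -166108/586569 ≈ -0.28319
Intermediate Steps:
M = -4 (M = -7 - 3*(-1)*1 = -7 + 3*1 = -7 + 3 = -4)
z = -4
(-164352 + z*439)/(350503 + 236066) = (-164352 - 4*439)/(350503 + 236066) = (-164352 - 1756)/586569 = -166108*1/586569 = -166108/586569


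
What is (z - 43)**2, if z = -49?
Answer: 8464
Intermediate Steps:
(z - 43)**2 = (-49 - 43)**2 = (-92)**2 = 8464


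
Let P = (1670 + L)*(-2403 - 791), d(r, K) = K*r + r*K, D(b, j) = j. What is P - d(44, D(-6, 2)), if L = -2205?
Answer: 1708614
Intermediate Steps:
d(r, K) = 2*K*r (d(r, K) = K*r + K*r = 2*K*r)
P = 1708790 (P = (1670 - 2205)*(-2403 - 791) = -535*(-3194) = 1708790)
P - d(44, D(-6, 2)) = 1708790 - 2*2*44 = 1708790 - 1*176 = 1708790 - 176 = 1708614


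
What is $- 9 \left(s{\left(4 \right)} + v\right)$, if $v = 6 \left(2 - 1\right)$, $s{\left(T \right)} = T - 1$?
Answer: $-81$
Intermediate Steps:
$s{\left(T \right)} = -1 + T$
$v = 6$ ($v = 6 \cdot 1 = 6$)
$- 9 \left(s{\left(4 \right)} + v\right) = - 9 \left(\left(-1 + 4\right) + 6\right) = - 9 \left(3 + 6\right) = \left(-9\right) 9 = -81$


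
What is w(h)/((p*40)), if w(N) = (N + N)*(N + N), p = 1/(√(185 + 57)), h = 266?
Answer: 389158*√2/5 ≈ 1.1007e+5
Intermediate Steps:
p = √2/22 (p = 1/(√242) = 1/(11*√2) = √2/22 ≈ 0.064282)
w(N) = 4*N² (w(N) = (2*N)*(2*N) = 4*N²)
w(h)/((p*40)) = (4*266²)/(((√2/22)*40)) = (4*70756)/((20*√2/11)) = 283024*(11*√2/40) = 389158*√2/5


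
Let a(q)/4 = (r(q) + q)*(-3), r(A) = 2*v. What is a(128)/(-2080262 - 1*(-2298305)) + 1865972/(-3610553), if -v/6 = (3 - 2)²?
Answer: -137296007524/262418602593 ≈ -0.52319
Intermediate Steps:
v = -6 (v = -6*(3 - 2)² = -6*1² = -6*1 = -6)
r(A) = -12 (r(A) = 2*(-6) = -12)
a(q) = 144 - 12*q (a(q) = 4*((-12 + q)*(-3)) = 4*(36 - 3*q) = 144 - 12*q)
a(128)/(-2080262 - 1*(-2298305)) + 1865972/(-3610553) = (144 - 12*128)/(-2080262 - 1*(-2298305)) + 1865972/(-3610553) = (144 - 1536)/(-2080262 + 2298305) + 1865972*(-1/3610553) = -1392/218043 - 1865972/3610553 = -1392*1/218043 - 1865972/3610553 = -464/72681 - 1865972/3610553 = -137296007524/262418602593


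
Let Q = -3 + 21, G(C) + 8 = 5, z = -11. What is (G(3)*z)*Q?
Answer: 594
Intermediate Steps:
G(C) = -3 (G(C) = -8 + 5 = -3)
Q = 18
(G(3)*z)*Q = -3*(-11)*18 = 33*18 = 594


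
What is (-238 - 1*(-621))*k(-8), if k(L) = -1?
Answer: -383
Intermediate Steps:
(-238 - 1*(-621))*k(-8) = (-238 - 1*(-621))*(-1) = (-238 + 621)*(-1) = 383*(-1) = -383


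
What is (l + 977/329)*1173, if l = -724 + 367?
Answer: -136626348/329 ≈ -4.1528e+5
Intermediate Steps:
l = -357
(l + 977/329)*1173 = (-357 + 977/329)*1173 = -116476/329*1173 = -136626348/329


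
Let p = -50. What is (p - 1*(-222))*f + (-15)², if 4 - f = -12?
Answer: 2977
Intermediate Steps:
f = 16 (f = 4 - 1*(-12) = 4 + 12 = 16)
(p - 1*(-222))*f + (-15)² = (-50 - 1*(-222))*16 + (-15)² = (-50 + 222)*16 + 225 = 172*16 + 225 = 2752 + 225 = 2977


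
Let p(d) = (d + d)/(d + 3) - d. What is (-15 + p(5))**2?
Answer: 5625/16 ≈ 351.56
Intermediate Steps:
p(d) = -d + 2*d/(3 + d) (p(d) = (2*d)/(3 + d) - d = 2*d/(3 + d) - d = -d + 2*d/(3 + d))
(-15 + p(5))**2 = (-15 - 1*5*(1 + 5)/(3 + 5))**2 = (-15 - 1*5*6/8)**2 = (-15 - 1*5*1/8*6)**2 = (-15 - 15/4)**2 = (-75/4)**2 = 5625/16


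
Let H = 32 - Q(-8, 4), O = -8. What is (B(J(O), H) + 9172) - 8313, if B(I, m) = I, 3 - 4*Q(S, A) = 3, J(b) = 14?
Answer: 873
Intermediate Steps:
Q(S, A) = 0 (Q(S, A) = 3/4 - 1/4*3 = 3/4 - 3/4 = 0)
H = 32 (H = 32 - 1*0 = 32 + 0 = 32)
(B(J(O), H) + 9172) - 8313 = (14 + 9172) - 8313 = 9186 - 8313 = 873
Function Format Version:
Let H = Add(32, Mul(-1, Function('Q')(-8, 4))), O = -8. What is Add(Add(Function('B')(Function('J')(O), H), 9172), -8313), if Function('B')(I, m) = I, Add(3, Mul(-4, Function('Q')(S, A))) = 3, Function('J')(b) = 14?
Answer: 873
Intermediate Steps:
Function('Q')(S, A) = 0 (Function('Q')(S, A) = Add(Rational(3, 4), Mul(Rational(-1, 4), 3)) = Add(Rational(3, 4), Rational(-3, 4)) = 0)
H = 32 (H = Add(32, Mul(-1, 0)) = Add(32, 0) = 32)
Add(Add(Function('B')(Function('J')(O), H), 9172), -8313) = Add(Add(14, 9172), -8313) = Add(9186, -8313) = 873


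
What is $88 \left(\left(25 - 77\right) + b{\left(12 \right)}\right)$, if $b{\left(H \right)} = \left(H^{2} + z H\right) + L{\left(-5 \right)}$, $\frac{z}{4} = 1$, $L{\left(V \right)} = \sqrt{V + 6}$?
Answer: $12408$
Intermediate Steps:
$L{\left(V \right)} = \sqrt{6 + V}$
$z = 4$ ($z = 4 \cdot 1 = 4$)
$b{\left(H \right)} = 1 + H^{2} + 4 H$ ($b{\left(H \right)} = \left(H^{2} + 4 H\right) + \sqrt{6 - 5} = \left(H^{2} + 4 H\right) + \sqrt{1} = \left(H^{2} + 4 H\right) + 1 = 1 + H^{2} + 4 H$)
$88 \left(\left(25 - 77\right) + b{\left(12 \right)}\right) = 88 \left(\left(25 - 77\right) + \left(1 + 12^{2} + 4 \cdot 12\right)\right) = 88 \left(-52 + \left(1 + 144 + 48\right)\right) = 88 \left(-52 + 193\right) = 88 \cdot 141 = 12408$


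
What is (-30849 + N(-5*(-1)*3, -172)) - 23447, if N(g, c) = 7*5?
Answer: -54261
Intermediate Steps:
N(g, c) = 35
(-30849 + N(-5*(-1)*3, -172)) - 23447 = (-30849 + 35) - 23447 = -30814 - 23447 = -54261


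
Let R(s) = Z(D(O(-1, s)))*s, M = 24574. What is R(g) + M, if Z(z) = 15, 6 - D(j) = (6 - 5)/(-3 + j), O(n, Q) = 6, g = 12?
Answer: 24754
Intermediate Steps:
D(j) = 6 - 1/(-3 + j) (D(j) = 6 - (6 - 5)/(-3 + j) = 6 - 1/(-3 + j))
R(s) = 15*s
R(g) + M = 15*12 + 24574 = 180 + 24574 = 24754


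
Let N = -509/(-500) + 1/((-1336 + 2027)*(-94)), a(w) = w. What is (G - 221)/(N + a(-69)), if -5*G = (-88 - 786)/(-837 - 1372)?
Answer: 168729692900/51884519979 ≈ 3.2520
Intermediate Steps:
G = -874/11045 (G = -(-88 - 786)/(5*(-837 - 1372)) = -(-874)/(5*(-2209)) = -(-874)*(-1)/(5*2209) = -1/5*874/2209 = -874/11045 ≈ -0.079131)
N = 16530543/16238500 (N = -509*(-1/500) - 1/94/691 = 509/500 + (1/691)*(-1/94) = 509/500 - 1/64954 = 16530543/16238500 ≈ 1.0180)
(G - 221)/(N + a(-69)) = (-874/11045 - 221)/(16530543/16238500 - 69) = -2441819/(11045*(-1103925957/16238500)) = -2441819/11045*(-16238500/1103925957) = 168729692900/51884519979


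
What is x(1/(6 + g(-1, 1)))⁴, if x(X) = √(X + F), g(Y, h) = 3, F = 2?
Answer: 361/81 ≈ 4.4568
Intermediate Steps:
x(X) = √(2 + X) (x(X) = √(X + 2) = √(2 + X))
x(1/(6 + g(-1, 1)))⁴ = (√(2 + 1/(6 + 3)))⁴ = (√(2 + 1/9))⁴ = (√(2 + ⅑))⁴ = (√(19/9))⁴ = (√19/3)⁴ = 361/81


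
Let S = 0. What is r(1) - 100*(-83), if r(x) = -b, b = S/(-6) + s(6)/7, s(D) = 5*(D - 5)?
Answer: 58095/7 ≈ 8299.3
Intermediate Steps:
s(D) = -25 + 5*D (s(D) = 5*(-5 + D) = -25 + 5*D)
b = 5/7 (b = 0/(-6) + (-25 + 5*6)/7 = 0*(-1/6) + (-25 + 30)*(1/7) = 0 + 5*(1/7) = 0 + 5/7 = 5/7 ≈ 0.71429)
r(x) = -5/7 (r(x) = -1*5/7 = -5/7)
r(1) - 100*(-83) = -5/7 - 100*(-83) = -5/7 + 8300 = 58095/7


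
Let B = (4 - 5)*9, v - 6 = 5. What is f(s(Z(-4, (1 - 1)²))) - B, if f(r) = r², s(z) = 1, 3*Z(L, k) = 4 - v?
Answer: 10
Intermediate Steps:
v = 11 (v = 6 + 5 = 11)
Z(L, k) = -7/3 (Z(L, k) = (4 - 1*11)/3 = (4 - 11)/3 = (⅓)*(-7) = -7/3)
B = -9 (B = -1*9 = -9)
f(s(Z(-4, (1 - 1)²))) - B = 1² - 1*(-9) = 1 + 9 = 10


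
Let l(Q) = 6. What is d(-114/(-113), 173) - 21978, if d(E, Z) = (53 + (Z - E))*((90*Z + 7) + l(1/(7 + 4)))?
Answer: 393698678/113 ≈ 3.4841e+6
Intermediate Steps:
d(E, Z) = (13 + 90*Z)*(53 + Z - E) (d(E, Z) = (53 + (Z - E))*((90*Z + 7) + 6) = (53 + Z - E)*((7 + 90*Z) + 6) = (53 + Z - E)*(13 + 90*Z) = (13 + 90*Z)*(53 + Z - E))
d(-114/(-113), 173) - 21978 = (689 - (-1482)/(-113) + 90*173² + 4783*173 - 90*(-114/(-113))*173) - 21978 = (689 - (-1482)*(-1)/113 + 90*29929 + 827459 - 90*(-114*(-1/113))*173) - 21978 = (689 - 13*114/113 + 2693610 + 827459 - 90*114/113*173) - 21978 = (689 - 1482/113 + 2693610 + 827459 - 1774980/113) - 21978 = 396182192/113 - 21978 = 393698678/113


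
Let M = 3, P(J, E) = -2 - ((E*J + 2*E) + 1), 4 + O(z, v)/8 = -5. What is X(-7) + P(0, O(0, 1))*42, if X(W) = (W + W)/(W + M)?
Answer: 11851/2 ≈ 5925.5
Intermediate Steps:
O(z, v) = -72 (O(z, v) = -32 + 8*(-5) = -32 - 40 = -72)
P(J, E) = -3 - 2*E - E*J (P(J, E) = -2 - ((2*E + E*J) + 1) = -2 - (1 + 2*E + E*J) = -2 + (-1 - 2*E - E*J) = -3 - 2*E - E*J)
X(W) = 2*W/(3 + W) (X(W) = (W + W)/(W + 3) = (2*W)/(3 + W) = 2*W/(3 + W))
X(-7) + P(0, O(0, 1))*42 = 2*(-7)/(3 - 7) + (-3 - 2*(-72) - 1*(-72)*0)*42 = 2*(-7)/(-4) + (-3 + 144 + 0)*42 = 2*(-7)*(-1/4) + 141*42 = 7/2 + 5922 = 11851/2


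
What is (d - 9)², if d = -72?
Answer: 6561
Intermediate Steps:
(d - 9)² = (-72 - 9)² = (-81)² = 6561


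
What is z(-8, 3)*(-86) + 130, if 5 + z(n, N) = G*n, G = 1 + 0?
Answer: 1248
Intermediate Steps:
G = 1
z(n, N) = -5 + n (z(n, N) = -5 + 1*n = -5 + n)
z(-8, 3)*(-86) + 130 = (-5 - 8)*(-86) + 130 = -13*(-86) + 130 = 1118 + 130 = 1248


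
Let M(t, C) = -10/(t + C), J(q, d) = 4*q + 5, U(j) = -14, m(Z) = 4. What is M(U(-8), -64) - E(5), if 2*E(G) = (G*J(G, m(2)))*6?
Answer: -14620/39 ≈ -374.87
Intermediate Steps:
J(q, d) = 5 + 4*q
M(t, C) = -10/(C + t)
E(G) = 3*G*(5 + 4*G) (E(G) = ((G*(5 + 4*G))*6)/2 = (6*G*(5 + 4*G))/2 = 3*G*(5 + 4*G))
M(U(-8), -64) - E(5) = -10/(-64 - 14) - 3*5*(5 + 4*5) = -10/(-78) - 3*5*(5 + 20) = -10*(-1/78) - 3*5*25 = 5/39 - 1*375 = 5/39 - 375 = -14620/39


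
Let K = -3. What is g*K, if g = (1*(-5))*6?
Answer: 90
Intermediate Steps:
g = -30 (g = -5*6 = -30)
g*K = -30*(-3) = 90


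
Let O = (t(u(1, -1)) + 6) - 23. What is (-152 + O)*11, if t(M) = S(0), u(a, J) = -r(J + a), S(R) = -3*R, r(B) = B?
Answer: -1859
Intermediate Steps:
u(a, J) = -J - a (u(a, J) = -(J + a) = -J - a)
t(M) = 0 (t(M) = -3*0 = 0)
O = -17 (O = (0 + 6) - 23 = 6 - 23 = -17)
(-152 + O)*11 = (-152 - 17)*11 = -169*11 = -1859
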